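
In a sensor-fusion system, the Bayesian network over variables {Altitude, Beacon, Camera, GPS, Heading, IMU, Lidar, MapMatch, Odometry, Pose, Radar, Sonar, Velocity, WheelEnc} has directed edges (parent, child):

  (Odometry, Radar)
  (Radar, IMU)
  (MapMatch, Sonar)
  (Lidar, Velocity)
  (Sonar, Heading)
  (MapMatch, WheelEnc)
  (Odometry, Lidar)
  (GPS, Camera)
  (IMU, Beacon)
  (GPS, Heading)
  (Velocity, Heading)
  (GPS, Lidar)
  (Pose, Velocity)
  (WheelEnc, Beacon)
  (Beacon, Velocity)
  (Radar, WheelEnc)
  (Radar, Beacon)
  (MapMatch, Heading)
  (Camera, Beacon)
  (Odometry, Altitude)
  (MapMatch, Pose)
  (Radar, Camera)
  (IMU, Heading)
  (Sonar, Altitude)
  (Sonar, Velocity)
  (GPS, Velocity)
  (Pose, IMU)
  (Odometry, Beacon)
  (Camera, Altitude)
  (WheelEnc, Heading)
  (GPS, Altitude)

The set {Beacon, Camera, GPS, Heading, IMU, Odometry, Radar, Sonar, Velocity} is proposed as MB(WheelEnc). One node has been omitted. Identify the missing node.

MapMatch

A node's Markov blanket = Pa ∪ Ch ∪ (parents of Ch other than the node itself).
WheelEnc's children: Beacon, Heading.
WheelEnc has parents MapMatch, Radar.
Co-parents of WheelEnc (other parents of its children):
  Beacon also has parents Camera, IMU, Odometry, Radar.
  Heading also has parents GPS, IMU, MapMatch, Sonar, Velocity.
MB(WheelEnc) = {Beacon, Camera, GPS, Heading, IMU, MapMatch, Odometry, Radar, Sonar, Velocity}.
Comparing with the claimed set, MapMatch is missing.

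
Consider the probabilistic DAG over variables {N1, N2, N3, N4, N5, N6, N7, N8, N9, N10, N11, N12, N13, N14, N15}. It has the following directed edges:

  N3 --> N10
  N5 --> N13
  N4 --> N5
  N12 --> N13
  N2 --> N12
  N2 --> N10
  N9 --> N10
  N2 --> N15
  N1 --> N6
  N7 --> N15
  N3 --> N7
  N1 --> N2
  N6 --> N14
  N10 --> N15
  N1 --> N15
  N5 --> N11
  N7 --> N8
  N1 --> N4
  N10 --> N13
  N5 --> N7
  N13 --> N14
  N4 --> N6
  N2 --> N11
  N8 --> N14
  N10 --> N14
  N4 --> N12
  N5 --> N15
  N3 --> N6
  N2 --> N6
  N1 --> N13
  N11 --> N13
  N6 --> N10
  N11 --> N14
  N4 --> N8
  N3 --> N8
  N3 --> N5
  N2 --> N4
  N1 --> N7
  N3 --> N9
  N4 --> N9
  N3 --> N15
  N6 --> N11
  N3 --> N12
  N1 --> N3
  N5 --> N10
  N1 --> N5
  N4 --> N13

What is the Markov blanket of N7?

{N1, N2, N3, N4, N5, N8, N10, N15}

Recall MB(v) = parents ∪ children ∪ spouses, where spouses are the other parents of v's children.
N7 has children N8, N15.
N7 has parents N1, N3, N5.
For each child, the remaining parents (spouses of N7):
  N8: N3, N4
  N15: N1, N2, N3, N5, N10
So the Markov blanket of N7 is {N1, N2, N3, N4, N5, N8, N10, N15}.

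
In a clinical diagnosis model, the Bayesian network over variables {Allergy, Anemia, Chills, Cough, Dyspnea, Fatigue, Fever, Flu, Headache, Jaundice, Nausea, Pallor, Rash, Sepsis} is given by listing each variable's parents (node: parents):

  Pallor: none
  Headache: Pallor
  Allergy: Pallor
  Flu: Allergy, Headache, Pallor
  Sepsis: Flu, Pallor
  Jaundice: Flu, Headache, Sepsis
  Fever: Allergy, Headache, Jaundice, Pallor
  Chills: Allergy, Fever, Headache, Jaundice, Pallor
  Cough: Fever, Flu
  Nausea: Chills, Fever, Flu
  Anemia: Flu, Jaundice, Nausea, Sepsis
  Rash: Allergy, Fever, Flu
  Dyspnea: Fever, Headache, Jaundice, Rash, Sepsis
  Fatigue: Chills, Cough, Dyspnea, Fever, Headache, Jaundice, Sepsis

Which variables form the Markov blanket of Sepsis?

{Anemia, Chills, Cough, Dyspnea, Fatigue, Fever, Flu, Headache, Jaundice, Nausea, Pallor, Rash}

A node's Markov blanket = Pa ∪ Ch ∪ (parents of Ch other than the node itself).
Sepsis's parents: Flu, Pallor.
Ch(Sepsis) = {Anemia, Dyspnea, Fatigue, Jaundice}.
For each child, the remaining parents (spouses of Sepsis):
  Jaundice: Flu, Headache
  Anemia: Flu, Jaundice, Nausea
  Dyspnea: Fever, Headache, Jaundice, Rash
  Fatigue: Chills, Cough, Dyspnea, Fever, Headache, Jaundice
Union: {Flu, Pallor} ∪ {Anemia, Dyspnea, Fatigue, Jaundice} ∪ {Chills, Cough, Dyspnea, Fever, Flu, Headache, Jaundice, Nausea, Rash} = {Anemia, Chills, Cough, Dyspnea, Fatigue, Fever, Flu, Headache, Jaundice, Nausea, Pallor, Rash}.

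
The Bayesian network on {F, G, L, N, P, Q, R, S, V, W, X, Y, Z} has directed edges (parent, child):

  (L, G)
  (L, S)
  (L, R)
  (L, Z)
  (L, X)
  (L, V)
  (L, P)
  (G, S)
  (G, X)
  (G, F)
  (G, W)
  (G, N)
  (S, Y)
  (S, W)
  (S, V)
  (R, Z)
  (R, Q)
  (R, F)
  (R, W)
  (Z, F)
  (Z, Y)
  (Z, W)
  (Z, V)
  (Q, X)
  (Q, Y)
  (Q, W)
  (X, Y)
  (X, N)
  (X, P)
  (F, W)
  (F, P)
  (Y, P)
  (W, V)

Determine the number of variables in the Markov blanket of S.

Recall MB(v) = parents ∪ children ∪ spouses, where spouses are the other parents of v's children.
S's children: V, W, Y.
S's parents: G, L.
Co-parents of S (other parents of its children):
  Y: Q, X, Z
  W: F, G, Q, R, Z
  V: L, W, Z
MB(S) = {F, G, L, Q, R, V, W, X, Y, Z}, which has 10 nodes.

10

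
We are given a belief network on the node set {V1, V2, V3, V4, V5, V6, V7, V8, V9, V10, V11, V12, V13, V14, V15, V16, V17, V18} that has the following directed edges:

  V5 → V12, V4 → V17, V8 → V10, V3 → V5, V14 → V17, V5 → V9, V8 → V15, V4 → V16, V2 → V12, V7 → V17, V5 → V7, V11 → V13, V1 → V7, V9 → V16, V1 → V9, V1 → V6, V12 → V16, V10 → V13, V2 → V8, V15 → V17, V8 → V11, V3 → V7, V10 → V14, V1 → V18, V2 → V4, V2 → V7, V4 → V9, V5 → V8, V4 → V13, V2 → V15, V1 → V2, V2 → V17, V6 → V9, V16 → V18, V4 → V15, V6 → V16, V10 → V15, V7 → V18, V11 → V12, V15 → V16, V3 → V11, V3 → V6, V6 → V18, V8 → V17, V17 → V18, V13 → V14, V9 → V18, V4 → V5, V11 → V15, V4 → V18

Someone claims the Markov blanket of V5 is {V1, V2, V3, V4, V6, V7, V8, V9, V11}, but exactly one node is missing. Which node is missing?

By definition, MB(V5) is built from V5's parents, V5's children, and the co-parents of V5.
Children of V5: V7, V8, V9, V12.
V5's parents: V3, V4.
Co-parents of V5 (other parents of its children):
  V7: V1, V2, V3
  V8: V2
  V9: V1, V4, V6
  V12: V2, V11
MB(V5) = {V1, V2, V3, V4, V6, V7, V8, V9, V11, V12}.
Comparing with the claimed set, V12 is missing.

V12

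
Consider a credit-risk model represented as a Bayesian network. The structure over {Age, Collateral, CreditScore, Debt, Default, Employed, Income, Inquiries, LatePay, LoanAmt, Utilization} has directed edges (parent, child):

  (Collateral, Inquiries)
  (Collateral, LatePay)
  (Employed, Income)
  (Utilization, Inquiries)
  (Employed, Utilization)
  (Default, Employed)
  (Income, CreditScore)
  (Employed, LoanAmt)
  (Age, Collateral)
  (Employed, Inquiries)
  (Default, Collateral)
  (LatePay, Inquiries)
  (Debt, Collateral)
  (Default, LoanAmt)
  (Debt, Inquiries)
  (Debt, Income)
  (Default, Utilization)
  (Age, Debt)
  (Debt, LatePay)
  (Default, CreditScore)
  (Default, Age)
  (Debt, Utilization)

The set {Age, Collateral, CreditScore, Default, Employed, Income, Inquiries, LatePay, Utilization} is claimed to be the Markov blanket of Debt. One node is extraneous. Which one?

By definition, MB(Debt) is built from Debt's parents, Debt's children, and the co-parents of Debt.
Children of Debt: Collateral, Income, Inquiries, LatePay, Utilization.
Debt's parents: Age.
Parents of each child, excluding Debt:
  Collateral also has parents Age, Default.
  Utilization's other parents are Default, Employed.
  LatePay also has parent Collateral.
  parents(Income) \ {Debt} = {Employed}.
  parents(Inquiries) \ {Debt} = {Collateral, Employed, LatePay, Utilization}.
MB(Debt) = {Age, Collateral, Default, Employed, Income, Inquiries, LatePay, Utilization}.
CreditScore is neither a parent, child, nor co-parent of Debt, so it does not belong.

CreditScore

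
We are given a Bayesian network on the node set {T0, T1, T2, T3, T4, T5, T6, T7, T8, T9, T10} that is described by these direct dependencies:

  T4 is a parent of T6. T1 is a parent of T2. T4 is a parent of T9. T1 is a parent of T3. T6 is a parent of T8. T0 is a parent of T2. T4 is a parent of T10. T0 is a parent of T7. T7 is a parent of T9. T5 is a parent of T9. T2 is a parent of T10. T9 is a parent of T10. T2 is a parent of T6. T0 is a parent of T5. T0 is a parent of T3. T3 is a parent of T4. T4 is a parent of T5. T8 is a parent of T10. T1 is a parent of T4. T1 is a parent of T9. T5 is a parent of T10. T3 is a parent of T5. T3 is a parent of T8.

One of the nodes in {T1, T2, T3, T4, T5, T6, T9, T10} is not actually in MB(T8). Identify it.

T1

Pa(T8) = {T3, T6}.
T8's children: T10.
For each child, the remaining parents (spouses of T8):
  T10 also has parents T2, T4, T5, T9.
MB(T8) = {T2, T3, T4, T5, T6, T9, T10}.
T1 is neither a parent, child, nor co-parent of T8, so it does not belong.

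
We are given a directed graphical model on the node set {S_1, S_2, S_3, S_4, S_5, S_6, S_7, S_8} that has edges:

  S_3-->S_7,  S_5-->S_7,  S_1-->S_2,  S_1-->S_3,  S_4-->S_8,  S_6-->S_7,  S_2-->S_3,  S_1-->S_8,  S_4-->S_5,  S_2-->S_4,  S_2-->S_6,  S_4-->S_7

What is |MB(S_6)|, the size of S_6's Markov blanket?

The Markov blanket of a node is its parents, its children, and the other parents of its children.
Pa(S_6) = {S_2}.
Ch(S_6) = {S_7}.
Other parents of S_6's children:
  S_7: S_3, S_4, S_5
MB(S_6) = {S_2, S_3, S_4, S_5, S_7}, which has 5 nodes.

5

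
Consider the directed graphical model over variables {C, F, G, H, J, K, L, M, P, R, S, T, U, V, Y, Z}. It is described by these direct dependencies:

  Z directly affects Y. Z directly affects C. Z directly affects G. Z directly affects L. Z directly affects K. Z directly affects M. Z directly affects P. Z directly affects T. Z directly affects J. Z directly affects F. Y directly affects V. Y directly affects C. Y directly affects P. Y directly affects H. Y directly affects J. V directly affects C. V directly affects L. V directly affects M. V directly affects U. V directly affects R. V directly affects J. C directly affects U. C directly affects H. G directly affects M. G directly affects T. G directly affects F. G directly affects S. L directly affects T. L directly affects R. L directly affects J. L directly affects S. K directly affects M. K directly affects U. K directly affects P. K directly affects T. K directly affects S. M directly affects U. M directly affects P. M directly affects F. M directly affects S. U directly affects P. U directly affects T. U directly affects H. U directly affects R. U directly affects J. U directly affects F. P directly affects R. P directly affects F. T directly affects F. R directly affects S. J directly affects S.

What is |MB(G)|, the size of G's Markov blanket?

12

Recall MB(v) = parents ∪ children ∪ spouses, where spouses are the other parents of v's children.
Pa(G) = {Z}.
G has children F, M, S, T.
Other parents of G's children:
  M: K, V, Z
  T: K, L, U, Z
  F: M, P, T, U, Z
  S: J, K, L, M, R
MB(G) = {F, J, K, L, M, P, R, S, T, U, V, Z}, which has 12 nodes.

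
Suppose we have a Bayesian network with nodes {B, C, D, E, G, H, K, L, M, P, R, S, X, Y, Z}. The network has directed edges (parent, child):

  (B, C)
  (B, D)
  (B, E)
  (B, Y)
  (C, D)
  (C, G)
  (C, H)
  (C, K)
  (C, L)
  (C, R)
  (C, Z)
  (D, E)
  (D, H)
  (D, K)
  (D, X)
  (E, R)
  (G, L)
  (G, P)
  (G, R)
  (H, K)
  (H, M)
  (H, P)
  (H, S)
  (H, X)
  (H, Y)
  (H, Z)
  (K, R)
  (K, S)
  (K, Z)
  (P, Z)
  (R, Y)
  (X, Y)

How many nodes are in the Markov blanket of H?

H has children K, M, P, S, X, Y, Z.
Parents of H: C, D.
Other parents of H's children:
  K's other parents are C, D.
  M has no other parent.
  P also has parent G.
  S's other parent is K.
  X's other parent is D.
  Y also has parents B, R, X.
  parents(Z) \ {H} = {C, K, P}.
MB(H) = {B, C, D, G, K, M, P, R, S, X, Y, Z}, which has 12 nodes.

12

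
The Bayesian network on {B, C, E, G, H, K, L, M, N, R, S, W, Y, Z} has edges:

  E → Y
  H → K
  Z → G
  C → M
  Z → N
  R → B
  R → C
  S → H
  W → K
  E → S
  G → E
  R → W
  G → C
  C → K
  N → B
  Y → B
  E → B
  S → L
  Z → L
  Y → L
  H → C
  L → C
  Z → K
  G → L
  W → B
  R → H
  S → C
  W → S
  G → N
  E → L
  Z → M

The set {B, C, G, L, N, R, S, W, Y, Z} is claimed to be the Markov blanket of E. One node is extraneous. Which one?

E's children: B, L, S, Y.
Parents of E: G.
Parents of each child, excluding E:
  Y: —
  S: W
  L: G, S, Y, Z
  B: N, R, W, Y
MB(E) = {B, G, L, N, R, S, W, Y, Z}.
C is neither a parent, child, nor co-parent of E, so it does not belong.

C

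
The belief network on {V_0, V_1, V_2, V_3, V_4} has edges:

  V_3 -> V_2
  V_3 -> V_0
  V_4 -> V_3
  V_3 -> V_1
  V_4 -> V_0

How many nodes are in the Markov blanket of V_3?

Children of V_3: V_0, V_1, V_2.
Pa(V_3) = {V_4}.
Parents of each child, excluding V_3:
  parents(V_0) \ {V_3} = {V_4}.
  V_1: no additional parents.
  V_2 has no other parent.
MB(V_3) = {V_0, V_1, V_2, V_4}, which has 4 nodes.

4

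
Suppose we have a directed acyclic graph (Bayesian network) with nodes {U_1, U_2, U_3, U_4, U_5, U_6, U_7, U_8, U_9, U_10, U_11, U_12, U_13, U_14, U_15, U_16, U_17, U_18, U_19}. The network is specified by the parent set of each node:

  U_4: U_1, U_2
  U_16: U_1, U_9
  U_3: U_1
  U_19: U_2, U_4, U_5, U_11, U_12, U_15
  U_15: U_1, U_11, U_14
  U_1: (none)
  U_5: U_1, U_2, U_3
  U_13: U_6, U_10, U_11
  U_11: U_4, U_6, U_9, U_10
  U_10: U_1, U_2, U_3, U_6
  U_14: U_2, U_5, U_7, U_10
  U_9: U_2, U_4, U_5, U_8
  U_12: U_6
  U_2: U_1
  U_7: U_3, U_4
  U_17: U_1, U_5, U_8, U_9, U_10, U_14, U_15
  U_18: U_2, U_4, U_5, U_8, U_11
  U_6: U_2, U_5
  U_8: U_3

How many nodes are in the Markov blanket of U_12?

7

A node's Markov blanket = Pa ∪ Ch ∪ (parents of Ch other than the node itself).
Parents of U_12: U_6.
Children of U_12: U_19.
For each child, the remaining parents (spouses of U_12):
  parents(U_19) \ {U_12} = {U_2, U_4, U_5, U_11, U_15}.
MB(U_12) = {U_2, U_4, U_5, U_6, U_11, U_15, U_19}, which has 7 nodes.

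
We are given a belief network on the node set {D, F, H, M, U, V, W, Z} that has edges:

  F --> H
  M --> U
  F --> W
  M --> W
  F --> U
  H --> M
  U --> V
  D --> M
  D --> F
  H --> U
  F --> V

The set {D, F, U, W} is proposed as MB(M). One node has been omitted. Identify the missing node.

Children of M: U, W.
Parents of M: D, H.
Other parents of M's children:
  U also has parents F, H.
  W's other parent is F.
MB(M) = {D, F, H, U, W}.
Comparing with the claimed set, H is missing.

H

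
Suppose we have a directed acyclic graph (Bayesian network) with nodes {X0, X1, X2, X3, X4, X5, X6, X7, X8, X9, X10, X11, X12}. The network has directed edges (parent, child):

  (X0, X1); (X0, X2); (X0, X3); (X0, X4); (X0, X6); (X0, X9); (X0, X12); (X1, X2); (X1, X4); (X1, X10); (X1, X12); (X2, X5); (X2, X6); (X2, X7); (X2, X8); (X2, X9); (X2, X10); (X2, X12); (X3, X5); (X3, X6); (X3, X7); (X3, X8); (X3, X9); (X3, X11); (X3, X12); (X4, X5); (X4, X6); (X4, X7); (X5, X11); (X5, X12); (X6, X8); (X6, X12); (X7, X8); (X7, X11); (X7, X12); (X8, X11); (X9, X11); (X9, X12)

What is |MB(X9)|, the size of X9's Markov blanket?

Pa(X9) = {X0, X2, X3}.
X9 has children X11, X12.
Other parents of X9's children:
  X11 also has parents X3, X5, X7, X8.
  X12 also has parents X0, X1, X2, X3, X5, X6, X7.
MB(X9) = {X0, X1, X2, X3, X5, X6, X7, X8, X11, X12}, which has 10 nodes.

10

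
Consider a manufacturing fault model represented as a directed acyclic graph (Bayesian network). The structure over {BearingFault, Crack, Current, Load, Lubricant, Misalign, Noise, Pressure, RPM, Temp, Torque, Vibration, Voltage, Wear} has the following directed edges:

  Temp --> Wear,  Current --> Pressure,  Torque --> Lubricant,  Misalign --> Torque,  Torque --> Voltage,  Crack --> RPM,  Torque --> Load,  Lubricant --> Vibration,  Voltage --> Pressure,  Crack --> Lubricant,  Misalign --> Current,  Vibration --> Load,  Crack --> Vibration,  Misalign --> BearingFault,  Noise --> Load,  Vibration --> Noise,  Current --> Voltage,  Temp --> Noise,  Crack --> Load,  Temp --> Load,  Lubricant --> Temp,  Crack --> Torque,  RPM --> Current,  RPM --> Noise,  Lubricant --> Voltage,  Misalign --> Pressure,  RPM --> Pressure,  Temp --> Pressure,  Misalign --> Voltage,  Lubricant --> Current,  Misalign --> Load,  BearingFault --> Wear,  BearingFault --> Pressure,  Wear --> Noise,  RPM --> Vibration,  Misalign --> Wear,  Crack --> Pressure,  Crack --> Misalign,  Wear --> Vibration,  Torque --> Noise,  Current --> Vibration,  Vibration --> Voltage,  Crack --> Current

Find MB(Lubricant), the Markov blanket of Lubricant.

{Crack, Current, Misalign, RPM, Temp, Torque, Vibration, Voltage, Wear}

Lubricant's children: Current, Temp, Vibration, Voltage.
Lubricant has parents Crack, Torque.
Other parents of Lubricant's children:
  Current also has parents Crack, Misalign, RPM.
  Temp has no other parent.
  Vibration's other parents are Crack, Current, RPM, Wear.
  Voltage also has parents Current, Misalign, Torque, Vibration.
So the Markov blanket of Lubricant is {Crack, Current, Misalign, RPM, Temp, Torque, Vibration, Voltage, Wear}.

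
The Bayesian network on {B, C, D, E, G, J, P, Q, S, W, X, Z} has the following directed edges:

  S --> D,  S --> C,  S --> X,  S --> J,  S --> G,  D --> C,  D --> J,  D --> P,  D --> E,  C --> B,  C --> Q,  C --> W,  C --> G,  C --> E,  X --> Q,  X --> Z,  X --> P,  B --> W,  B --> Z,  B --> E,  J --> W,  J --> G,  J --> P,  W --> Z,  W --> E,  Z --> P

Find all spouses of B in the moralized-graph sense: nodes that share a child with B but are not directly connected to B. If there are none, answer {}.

Children of B: E, W, Z.
  W: C, J
  Z: W, X
  E: C, D, W
Excluding nodes already adjacent to B (C, E, W, Z), the co-parent-only contribution is {D, J, X}.

{D, J, X}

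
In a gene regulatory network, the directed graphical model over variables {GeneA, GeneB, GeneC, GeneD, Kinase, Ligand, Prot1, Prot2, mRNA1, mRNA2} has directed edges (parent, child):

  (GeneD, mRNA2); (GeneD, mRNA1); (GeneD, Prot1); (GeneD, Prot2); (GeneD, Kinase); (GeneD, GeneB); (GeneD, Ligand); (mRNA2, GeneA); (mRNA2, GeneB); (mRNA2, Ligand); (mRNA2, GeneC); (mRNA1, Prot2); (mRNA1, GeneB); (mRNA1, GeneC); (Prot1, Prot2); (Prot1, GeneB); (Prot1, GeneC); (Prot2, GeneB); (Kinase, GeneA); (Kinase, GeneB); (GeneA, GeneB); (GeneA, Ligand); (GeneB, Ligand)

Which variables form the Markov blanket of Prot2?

{GeneA, GeneB, GeneD, Kinase, Prot1, mRNA1, mRNA2}

A node's Markov blanket = Pa ∪ Ch ∪ (parents of Ch other than the node itself).
Prot2's parents: GeneD, Prot1, mRNA1.
Prot2 has child GeneB.
Co-parents of Prot2 (other parents of its children):
  GeneB: GeneA, GeneD, Kinase, Prot1, mRNA1, mRNA2
Taking the union gives {GeneA, GeneB, GeneD, Kinase, Prot1, mRNA1, mRNA2}.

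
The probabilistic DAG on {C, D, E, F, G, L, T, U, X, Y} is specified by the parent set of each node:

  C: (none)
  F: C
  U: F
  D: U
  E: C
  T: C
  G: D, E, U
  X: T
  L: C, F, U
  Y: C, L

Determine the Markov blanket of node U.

{C, D, E, F, G, L}

By definition, MB(U) is built from U's parents, U's children, and the co-parents of U.
Pa(U) = {F}.
U has children D, G, L.
For each child, the remaining parents (spouses of U):
  D has no other parent.
  G also has parents D, E.
  parents(L) \ {U} = {C, F}.
Union: {F} ∪ {D, G, L} ∪ {C, D, E, F} = {C, D, E, F, G, L}.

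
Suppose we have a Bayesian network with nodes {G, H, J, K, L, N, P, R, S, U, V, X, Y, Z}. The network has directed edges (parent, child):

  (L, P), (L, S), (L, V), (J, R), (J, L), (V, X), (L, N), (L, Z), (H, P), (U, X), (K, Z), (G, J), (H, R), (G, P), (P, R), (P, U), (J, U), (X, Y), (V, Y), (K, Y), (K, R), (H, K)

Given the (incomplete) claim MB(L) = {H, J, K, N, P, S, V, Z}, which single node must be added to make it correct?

G

Recall MB(v) = parents ∪ children ∪ spouses, where spouses are the other parents of v's children.
Parents of L: J.
Children of L: N, P, S, V, Z.
For each child, the remaining parents (spouses of L):
  N: —
  P: G, H
  S: —
  V: —
  Z: K
MB(L) = {G, H, J, K, N, P, S, V, Z}.
Comparing with the claimed set, G is missing.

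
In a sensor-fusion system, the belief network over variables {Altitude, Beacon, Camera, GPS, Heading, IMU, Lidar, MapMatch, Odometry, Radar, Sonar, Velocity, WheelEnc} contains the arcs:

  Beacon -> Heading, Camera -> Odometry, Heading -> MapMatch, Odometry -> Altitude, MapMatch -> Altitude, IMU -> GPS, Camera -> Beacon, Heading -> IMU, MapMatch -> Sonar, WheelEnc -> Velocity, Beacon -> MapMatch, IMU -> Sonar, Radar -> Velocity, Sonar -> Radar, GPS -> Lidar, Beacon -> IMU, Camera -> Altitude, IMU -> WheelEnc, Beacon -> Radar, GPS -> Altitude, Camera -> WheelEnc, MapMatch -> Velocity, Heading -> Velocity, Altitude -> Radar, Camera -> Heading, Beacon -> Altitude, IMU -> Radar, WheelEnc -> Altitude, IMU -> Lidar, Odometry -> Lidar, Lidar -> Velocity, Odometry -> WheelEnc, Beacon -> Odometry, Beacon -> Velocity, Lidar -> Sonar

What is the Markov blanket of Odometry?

{Altitude, Beacon, Camera, GPS, IMU, Lidar, MapMatch, WheelEnc}

Pa(Odometry) = {Beacon, Camera}.
Ch(Odometry) = {Altitude, Lidar, WheelEnc}.
Co-parents of Odometry (other parents of its children):
  WheelEnc: Camera, IMU
  Lidar: GPS, IMU
  Altitude: Beacon, Camera, GPS, MapMatch, WheelEnc
Taking the union gives {Altitude, Beacon, Camera, GPS, IMU, Lidar, MapMatch, WheelEnc}.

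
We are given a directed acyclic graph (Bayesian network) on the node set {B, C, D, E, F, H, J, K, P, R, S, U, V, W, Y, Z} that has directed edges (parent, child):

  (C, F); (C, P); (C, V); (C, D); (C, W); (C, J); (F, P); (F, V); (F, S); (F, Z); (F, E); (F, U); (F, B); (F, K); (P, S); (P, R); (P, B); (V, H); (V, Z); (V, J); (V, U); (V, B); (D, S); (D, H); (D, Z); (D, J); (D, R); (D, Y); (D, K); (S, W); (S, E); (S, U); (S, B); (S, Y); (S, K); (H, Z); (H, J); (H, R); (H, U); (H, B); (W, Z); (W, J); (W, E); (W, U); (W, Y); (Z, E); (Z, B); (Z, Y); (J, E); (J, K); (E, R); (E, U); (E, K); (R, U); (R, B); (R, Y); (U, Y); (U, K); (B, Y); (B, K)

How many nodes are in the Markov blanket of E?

13

Parents of E: F, J, S, W, Z.
Children of E: K, R, U.
Co-parents of E (other parents of its children):
  R: D, H, P
  U: F, H, R, S, V, W
  K: B, D, F, J, S, U
MB(E) = {B, D, F, H, J, K, P, R, S, U, V, W, Z}, which has 13 nodes.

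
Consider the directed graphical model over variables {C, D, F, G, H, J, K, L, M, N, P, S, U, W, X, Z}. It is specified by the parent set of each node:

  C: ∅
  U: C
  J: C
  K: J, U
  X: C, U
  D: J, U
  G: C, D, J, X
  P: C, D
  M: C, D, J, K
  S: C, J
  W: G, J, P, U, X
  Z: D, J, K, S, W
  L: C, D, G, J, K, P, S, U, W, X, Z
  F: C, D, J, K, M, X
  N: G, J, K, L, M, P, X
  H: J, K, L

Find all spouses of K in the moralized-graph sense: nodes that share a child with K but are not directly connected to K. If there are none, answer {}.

{C, D, G, P, S, W, X}

Children of K: F, H, L, M, N, Z.
  parents(M) \ {K} = {C, D, J}.
  Z's other parents are D, J, S, W.
  parents(L) \ {K} = {C, D, G, J, P, S, U, W, X, Z}.
  parents(F) \ {K} = {C, D, J, M, X}.
  N's other parents are G, J, L, M, P, X.
  H's other parents are J, L.
Excluding nodes already adjacent to K (F, H, J, L, M, N, U, Z), the co-parent-only contribution is {C, D, G, P, S, W, X}.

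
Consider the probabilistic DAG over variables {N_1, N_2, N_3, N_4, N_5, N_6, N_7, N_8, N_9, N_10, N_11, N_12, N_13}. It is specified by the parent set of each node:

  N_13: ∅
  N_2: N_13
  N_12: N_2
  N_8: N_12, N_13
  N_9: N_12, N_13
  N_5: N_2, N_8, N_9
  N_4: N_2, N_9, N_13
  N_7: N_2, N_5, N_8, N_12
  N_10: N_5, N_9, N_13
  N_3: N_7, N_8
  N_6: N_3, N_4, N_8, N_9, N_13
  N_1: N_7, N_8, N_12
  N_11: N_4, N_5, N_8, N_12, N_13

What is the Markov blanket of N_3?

{N_4, N_6, N_7, N_8, N_9, N_13}

N_3's children: N_6.
N_3's parents: N_7, N_8.
Co-parents of N_3 (other parents of its children):
  parents(N_6) \ {N_3} = {N_4, N_8, N_9, N_13}.
MB(N_3) = {N_4, N_6, N_7, N_8, N_9, N_13}.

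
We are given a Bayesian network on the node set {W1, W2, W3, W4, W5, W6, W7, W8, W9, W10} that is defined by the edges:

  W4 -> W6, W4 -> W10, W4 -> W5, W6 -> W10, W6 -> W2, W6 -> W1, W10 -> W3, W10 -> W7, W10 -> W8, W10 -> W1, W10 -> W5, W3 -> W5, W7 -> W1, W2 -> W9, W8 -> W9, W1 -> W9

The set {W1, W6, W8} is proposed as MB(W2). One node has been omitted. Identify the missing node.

W9

A node's Markov blanket = Pa ∪ Ch ∪ (parents of Ch other than the node itself).
Pa(W2) = {W6}.
Ch(W2) = {W9}.
Parents of each child, excluding W2:
  W9: W1, W8
MB(W2) = {W1, W6, W8, W9}.
Comparing with the claimed set, W9 is missing.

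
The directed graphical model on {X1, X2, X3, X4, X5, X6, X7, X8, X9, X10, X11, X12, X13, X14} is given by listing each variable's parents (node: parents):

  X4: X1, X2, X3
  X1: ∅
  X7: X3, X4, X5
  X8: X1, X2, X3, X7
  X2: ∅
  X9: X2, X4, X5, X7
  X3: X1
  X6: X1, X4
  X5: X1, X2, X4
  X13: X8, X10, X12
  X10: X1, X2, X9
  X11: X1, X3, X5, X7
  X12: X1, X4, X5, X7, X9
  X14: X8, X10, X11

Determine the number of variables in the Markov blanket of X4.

8

A node's Markov blanket = Pa ∪ Ch ∪ (parents of Ch other than the node itself).
X4 has parents X1, X2, X3.
Ch(X4) = {X5, X6, X7, X9, X12}.
Co-parents of X4 (other parents of its children):
  X5's other parents are X1, X2.
  X6's other parent is X1.
  parents(X7) \ {X4} = {X3, X5}.
  X9's other parents are X2, X5, X7.
  X12 also has parents X1, X5, X7, X9.
MB(X4) = {X1, X2, X3, X5, X6, X7, X9, X12}, which has 8 nodes.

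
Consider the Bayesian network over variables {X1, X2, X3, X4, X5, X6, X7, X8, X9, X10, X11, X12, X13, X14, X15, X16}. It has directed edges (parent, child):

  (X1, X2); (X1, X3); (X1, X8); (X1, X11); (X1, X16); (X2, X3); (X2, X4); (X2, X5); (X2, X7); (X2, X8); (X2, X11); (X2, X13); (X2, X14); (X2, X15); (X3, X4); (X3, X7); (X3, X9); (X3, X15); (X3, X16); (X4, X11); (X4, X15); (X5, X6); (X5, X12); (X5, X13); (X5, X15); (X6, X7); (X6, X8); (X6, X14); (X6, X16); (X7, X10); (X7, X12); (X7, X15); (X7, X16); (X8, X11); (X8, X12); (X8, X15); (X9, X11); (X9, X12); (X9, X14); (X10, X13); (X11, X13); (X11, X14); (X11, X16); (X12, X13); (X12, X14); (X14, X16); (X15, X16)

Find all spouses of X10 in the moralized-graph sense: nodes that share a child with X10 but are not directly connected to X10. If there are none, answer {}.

Children of X10: X13.
  X13's other parents are X2, X5, X11, X12.
Excluding nodes already adjacent to X10 (X7, X13), the co-parent-only contribution is {X2, X5, X11, X12}.

{X2, X5, X11, X12}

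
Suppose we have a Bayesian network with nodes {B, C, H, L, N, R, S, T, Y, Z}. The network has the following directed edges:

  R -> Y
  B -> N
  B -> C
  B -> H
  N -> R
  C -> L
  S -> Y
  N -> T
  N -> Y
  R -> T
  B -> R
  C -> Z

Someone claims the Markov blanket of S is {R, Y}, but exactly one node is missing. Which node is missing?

N

The Markov blanket of a node is its parents, its children, and the other parents of its children.
S has no parents.
Children of S: Y.
Other parents of S's children:
  parents(Y) \ {S} = {N, R}.
MB(S) = {N, R, Y}.
Comparing with the claimed set, N is missing.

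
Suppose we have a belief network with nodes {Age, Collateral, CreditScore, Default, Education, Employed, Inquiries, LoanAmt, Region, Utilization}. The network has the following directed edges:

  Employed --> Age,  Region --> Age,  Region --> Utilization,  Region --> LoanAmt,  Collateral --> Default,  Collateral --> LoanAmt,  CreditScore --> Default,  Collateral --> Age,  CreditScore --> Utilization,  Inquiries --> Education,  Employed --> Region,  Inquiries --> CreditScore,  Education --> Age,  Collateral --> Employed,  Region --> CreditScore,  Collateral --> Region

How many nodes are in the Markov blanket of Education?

5

By definition, MB(Education) is built from Education's parents, Education's children, and the co-parents of Education.
Pa(Education) = {Inquiries}.
Education has child Age.
Other parents of Education's children:
  Age also has parents Collateral, Employed, Region.
MB(Education) = {Age, Collateral, Employed, Inquiries, Region}, which has 5 nodes.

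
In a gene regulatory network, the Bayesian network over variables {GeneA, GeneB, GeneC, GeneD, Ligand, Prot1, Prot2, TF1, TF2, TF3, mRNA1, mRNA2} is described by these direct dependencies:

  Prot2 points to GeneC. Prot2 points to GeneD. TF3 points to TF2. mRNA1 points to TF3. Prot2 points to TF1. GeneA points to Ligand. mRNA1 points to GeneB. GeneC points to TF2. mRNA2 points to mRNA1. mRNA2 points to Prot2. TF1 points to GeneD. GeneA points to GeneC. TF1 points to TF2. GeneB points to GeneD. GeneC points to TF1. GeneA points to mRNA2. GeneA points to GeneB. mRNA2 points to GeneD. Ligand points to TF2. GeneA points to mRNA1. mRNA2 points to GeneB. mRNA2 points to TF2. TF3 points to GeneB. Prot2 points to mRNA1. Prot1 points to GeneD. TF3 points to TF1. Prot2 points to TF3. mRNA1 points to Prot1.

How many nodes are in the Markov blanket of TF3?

Pa(TF3) = {Prot2, mRNA1}.
Children of TF3: GeneB, TF1, TF2.
Other parents of TF3's children:
  GeneB: GeneA, mRNA1, mRNA2
  TF1: GeneC, Prot2
  TF2: GeneC, Ligand, TF1, mRNA2
MB(TF3) = {GeneA, GeneB, GeneC, Ligand, Prot2, TF1, TF2, mRNA1, mRNA2}, which has 9 nodes.

9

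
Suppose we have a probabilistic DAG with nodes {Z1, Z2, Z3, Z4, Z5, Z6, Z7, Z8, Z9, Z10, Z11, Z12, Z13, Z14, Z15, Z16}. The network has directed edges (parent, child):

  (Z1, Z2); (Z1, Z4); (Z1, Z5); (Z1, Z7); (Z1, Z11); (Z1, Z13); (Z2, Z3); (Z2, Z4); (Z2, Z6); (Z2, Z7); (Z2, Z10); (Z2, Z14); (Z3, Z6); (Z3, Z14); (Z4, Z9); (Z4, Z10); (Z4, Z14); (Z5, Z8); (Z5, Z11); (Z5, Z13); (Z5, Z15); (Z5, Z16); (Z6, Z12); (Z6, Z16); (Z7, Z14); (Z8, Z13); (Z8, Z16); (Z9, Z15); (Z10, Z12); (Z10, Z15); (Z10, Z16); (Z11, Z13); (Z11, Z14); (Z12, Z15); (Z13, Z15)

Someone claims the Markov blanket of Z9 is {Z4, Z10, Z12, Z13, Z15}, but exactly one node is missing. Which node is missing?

Parents of Z9: Z4.
Z9's children: Z15.
Co-parents of Z9 (other parents of its children):
  Z15's other parents are Z5, Z10, Z12, Z13.
MB(Z9) = {Z4, Z5, Z10, Z12, Z13, Z15}.
Comparing with the claimed set, Z5 is missing.

Z5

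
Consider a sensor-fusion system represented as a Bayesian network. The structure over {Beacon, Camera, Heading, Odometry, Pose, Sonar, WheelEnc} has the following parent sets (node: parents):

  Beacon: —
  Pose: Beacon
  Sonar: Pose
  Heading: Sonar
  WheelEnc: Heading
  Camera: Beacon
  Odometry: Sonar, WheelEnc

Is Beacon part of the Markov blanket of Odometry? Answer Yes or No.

No

Parents of Odometry: Sonar, WheelEnc.
Ch(Odometry) = {}.
Odometry has no children, so there are no co-parents.
MB(Odometry) = {Sonar, WheelEnc}; Beacon is not in this set.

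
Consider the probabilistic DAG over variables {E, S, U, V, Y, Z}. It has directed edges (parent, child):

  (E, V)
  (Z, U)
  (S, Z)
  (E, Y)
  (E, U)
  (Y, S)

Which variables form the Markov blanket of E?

E has children U, V, Y.
Parents of E: none.
For each child, the remaining parents (spouses of E):
  Y: —
  V: —
  U: Z
Union: {} ∪ {U, V, Y} ∪ {Z} = {U, V, Y, Z}.

{U, V, Y, Z}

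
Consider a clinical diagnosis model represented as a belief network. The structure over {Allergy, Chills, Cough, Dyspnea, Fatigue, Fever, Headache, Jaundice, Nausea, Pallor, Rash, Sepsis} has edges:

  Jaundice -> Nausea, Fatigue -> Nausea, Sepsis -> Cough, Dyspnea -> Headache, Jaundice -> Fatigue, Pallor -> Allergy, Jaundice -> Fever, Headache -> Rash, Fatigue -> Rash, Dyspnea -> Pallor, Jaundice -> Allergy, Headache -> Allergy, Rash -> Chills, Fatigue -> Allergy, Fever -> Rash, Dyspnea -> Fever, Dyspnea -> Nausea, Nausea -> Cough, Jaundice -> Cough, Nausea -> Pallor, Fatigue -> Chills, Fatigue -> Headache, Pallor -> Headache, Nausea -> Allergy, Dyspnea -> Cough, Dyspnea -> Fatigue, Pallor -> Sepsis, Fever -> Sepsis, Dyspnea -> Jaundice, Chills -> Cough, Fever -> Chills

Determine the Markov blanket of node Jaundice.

{Allergy, Chills, Cough, Dyspnea, Fatigue, Fever, Headache, Nausea, Pallor, Sepsis}

A node's Markov blanket = Pa ∪ Ch ∪ (parents of Ch other than the node itself).
Parents of Jaundice: Dyspnea.
Ch(Jaundice) = {Allergy, Cough, Fatigue, Fever, Nausea}.
Other parents of Jaundice's children:
  Fatigue's other parent is Dyspnea.
  Fever also has parent Dyspnea.
  Nausea's other parents are Dyspnea, Fatigue.
  parents(Allergy) \ {Jaundice} = {Fatigue, Headache, Nausea, Pallor}.
  Cough's other parents are Chills, Dyspnea, Nausea, Sepsis.
So the Markov blanket of Jaundice is {Allergy, Chills, Cough, Dyspnea, Fatigue, Fever, Headache, Nausea, Pallor, Sepsis}.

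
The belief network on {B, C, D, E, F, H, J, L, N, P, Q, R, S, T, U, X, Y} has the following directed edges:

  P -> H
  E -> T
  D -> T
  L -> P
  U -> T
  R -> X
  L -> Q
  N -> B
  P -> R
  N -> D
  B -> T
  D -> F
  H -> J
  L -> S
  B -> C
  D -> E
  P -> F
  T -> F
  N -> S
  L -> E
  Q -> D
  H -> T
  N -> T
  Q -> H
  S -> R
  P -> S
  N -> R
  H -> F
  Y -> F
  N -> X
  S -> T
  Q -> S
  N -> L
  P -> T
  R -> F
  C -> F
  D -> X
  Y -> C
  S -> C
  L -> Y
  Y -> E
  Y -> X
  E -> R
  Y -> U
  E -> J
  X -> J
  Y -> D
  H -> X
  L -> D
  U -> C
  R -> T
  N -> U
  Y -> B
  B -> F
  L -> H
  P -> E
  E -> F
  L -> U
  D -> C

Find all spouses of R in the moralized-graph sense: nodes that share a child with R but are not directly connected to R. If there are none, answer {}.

{B, C, D, H, U, Y}

Children of R: F, T, X.
  parents(X) \ {R} = {D, H, N, Y}.
  T also has parents B, D, E, H, N, P, S, U.
  F's other parents are B, C, D, E, H, P, T, Y.
Excluding nodes already adjacent to R (E, F, N, P, S, T, X), the co-parent-only contribution is {B, C, D, H, U, Y}.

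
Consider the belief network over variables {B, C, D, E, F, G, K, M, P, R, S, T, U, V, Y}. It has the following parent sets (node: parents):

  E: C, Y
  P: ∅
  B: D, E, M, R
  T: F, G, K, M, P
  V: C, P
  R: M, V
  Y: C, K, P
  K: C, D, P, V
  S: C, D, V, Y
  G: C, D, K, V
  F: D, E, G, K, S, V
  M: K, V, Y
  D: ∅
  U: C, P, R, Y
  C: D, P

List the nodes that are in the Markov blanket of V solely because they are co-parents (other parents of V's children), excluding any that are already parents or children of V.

{D, E, Y}

Children of V: F, G, K, M, R, S.
  K: C, D, P
  M: K, Y
  R: M
  S: C, D, Y
  G: C, D, K
  F: D, E, G, K, S
Excluding nodes already adjacent to V (C, F, G, K, M, P, R, S), the co-parent-only contribution is {D, E, Y}.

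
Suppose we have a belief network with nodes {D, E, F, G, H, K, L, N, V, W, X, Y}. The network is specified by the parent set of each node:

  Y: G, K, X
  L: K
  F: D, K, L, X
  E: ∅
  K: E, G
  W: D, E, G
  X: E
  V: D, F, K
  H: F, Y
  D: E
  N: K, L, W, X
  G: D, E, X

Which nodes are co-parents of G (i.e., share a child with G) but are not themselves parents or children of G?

{}

Children of G: K, W, Y.
  parents(K) \ {G} = {E}.
  W also has parents D, E.
  Y also has parents K, X.
Excluding nodes already adjacent to G (D, E, K, W, X, Y), the co-parent-only contribution is {}.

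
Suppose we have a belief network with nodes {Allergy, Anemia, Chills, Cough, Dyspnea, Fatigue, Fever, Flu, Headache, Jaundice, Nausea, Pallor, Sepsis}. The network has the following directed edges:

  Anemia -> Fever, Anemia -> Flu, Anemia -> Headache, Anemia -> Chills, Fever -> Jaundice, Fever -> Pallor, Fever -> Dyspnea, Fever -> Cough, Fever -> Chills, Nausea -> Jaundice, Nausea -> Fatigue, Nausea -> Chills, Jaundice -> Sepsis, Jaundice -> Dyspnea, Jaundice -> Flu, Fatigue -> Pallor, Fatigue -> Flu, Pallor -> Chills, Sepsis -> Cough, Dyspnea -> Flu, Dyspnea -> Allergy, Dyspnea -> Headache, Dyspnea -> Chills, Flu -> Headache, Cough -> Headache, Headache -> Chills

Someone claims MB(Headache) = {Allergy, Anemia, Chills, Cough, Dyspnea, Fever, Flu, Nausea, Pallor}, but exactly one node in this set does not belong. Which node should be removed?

A node's Markov blanket = Pa ∪ Ch ∪ (parents of Ch other than the node itself).
Headache's children: Chills.
Headache's parents: Anemia, Cough, Dyspnea, Flu.
Other parents of Headache's children:
  Chills's other parents are Anemia, Dyspnea, Fever, Nausea, Pallor.
MB(Headache) = {Anemia, Chills, Cough, Dyspnea, Fever, Flu, Nausea, Pallor}.
Allergy is neither a parent, child, nor co-parent of Headache, so it does not belong.

Allergy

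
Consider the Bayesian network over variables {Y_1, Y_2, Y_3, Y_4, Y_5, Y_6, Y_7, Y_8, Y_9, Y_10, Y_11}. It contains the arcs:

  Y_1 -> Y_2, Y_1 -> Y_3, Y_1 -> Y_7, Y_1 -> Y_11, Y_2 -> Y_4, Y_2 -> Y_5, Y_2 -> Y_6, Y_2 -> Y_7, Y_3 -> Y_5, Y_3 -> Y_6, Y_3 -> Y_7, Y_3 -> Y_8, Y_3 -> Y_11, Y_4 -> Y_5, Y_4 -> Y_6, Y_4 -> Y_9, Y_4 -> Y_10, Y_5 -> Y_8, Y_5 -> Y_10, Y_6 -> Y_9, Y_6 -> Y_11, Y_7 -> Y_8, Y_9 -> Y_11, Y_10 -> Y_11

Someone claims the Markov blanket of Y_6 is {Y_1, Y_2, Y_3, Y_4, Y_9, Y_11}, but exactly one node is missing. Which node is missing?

Y_10

Parents of Y_6: Y_2, Y_3, Y_4.
Y_6's children: Y_9, Y_11.
Parents of each child, excluding Y_6:
  Y_9: Y_4
  Y_11: Y_1, Y_3, Y_9, Y_10
MB(Y_6) = {Y_1, Y_2, Y_3, Y_4, Y_9, Y_10, Y_11}.
Comparing with the claimed set, Y_10 is missing.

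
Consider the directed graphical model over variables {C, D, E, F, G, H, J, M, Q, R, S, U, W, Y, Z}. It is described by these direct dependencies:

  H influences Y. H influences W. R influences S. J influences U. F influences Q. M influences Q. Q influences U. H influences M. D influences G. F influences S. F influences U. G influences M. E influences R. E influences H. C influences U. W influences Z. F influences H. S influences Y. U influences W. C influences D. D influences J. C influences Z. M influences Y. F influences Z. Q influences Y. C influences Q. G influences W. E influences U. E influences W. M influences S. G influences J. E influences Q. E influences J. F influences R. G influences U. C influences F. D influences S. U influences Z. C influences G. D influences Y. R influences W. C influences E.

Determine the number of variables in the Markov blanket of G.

11

A node's Markov blanket = Pa ∪ Ch ∪ (parents of Ch other than the node itself).
G's children: J, M, U, W.
G's parents: C, D.
For each child, the remaining parents (spouses of G):
  parents(J) \ {G} = {D, E}.
  parents(M) \ {G} = {H}.
  U also has parents C, E, F, J, Q.
  W's other parents are E, H, R, U.
MB(G) = {C, D, E, F, H, J, M, Q, R, U, W}, which has 11 nodes.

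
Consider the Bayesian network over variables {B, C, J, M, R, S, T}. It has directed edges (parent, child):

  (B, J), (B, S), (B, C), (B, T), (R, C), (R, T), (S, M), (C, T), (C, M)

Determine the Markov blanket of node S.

{B, C, M}

Ch(S) = {M}.
Pa(S) = {B}.
Parents of each child, excluding S:
  M's other parent is C.
Taking the union gives {B, C, M}.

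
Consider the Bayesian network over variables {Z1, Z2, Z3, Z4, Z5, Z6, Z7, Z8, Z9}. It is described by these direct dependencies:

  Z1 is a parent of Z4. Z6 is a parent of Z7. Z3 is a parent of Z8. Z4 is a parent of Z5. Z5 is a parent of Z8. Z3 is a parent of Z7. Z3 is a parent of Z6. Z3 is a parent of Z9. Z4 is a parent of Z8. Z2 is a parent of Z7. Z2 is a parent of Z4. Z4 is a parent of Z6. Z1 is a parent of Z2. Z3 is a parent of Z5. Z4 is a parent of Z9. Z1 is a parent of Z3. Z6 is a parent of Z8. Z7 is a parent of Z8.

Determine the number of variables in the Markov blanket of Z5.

5

By definition, MB(Z5) is built from Z5's parents, Z5's children, and the co-parents of Z5.
Ch(Z5) = {Z8}.
Pa(Z5) = {Z3, Z4}.
Other parents of Z5's children:
  parents(Z8) \ {Z5} = {Z3, Z4, Z6, Z7}.
MB(Z5) = {Z3, Z4, Z6, Z7, Z8}, which has 5 nodes.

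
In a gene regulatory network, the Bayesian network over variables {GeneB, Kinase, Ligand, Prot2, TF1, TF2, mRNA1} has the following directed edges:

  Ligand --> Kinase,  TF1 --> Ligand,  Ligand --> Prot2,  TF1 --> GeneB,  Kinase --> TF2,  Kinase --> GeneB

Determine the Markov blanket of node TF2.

TF2 has parent Kinase.
Children of TF2: none.
With no children, TF2 has no spouses; the co-parent set is empty.
Union: {Kinase} ∪ {} ∪ {} = {Kinase}.

{Kinase}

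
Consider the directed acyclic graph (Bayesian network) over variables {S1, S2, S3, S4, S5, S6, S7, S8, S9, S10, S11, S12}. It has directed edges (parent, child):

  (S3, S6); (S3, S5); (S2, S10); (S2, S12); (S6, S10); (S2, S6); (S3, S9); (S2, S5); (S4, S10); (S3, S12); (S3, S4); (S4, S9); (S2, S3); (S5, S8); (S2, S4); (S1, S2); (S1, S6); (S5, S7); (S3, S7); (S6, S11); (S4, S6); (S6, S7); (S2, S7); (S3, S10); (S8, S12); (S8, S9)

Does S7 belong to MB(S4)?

No

A node's Markov blanket = Pa ∪ Ch ∪ (parents of Ch other than the node itself).
S4's parents: S2, S3.
Ch(S4) = {S6, S9, S10}.
Parents of each child, excluding S4:
  S6 also has parents S1, S2, S3.
  parents(S9) \ {S4} = {S3, S8}.
  parents(S10) \ {S4} = {S2, S3, S6}.
MB(S4) = {S1, S2, S3, S6, S8, S9, S10}; S7 is not in this set.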